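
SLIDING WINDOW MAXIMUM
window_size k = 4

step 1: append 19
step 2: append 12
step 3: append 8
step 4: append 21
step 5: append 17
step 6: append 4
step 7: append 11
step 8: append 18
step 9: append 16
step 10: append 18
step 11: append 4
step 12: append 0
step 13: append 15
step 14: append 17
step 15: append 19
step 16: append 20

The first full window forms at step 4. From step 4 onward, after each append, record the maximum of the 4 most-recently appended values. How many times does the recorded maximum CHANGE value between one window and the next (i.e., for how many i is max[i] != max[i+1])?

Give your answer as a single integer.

Answer: 4

Derivation:
step 1: append 19 -> window=[19] (not full yet)
step 2: append 12 -> window=[19, 12] (not full yet)
step 3: append 8 -> window=[19, 12, 8] (not full yet)
step 4: append 21 -> window=[19, 12, 8, 21] -> max=21
step 5: append 17 -> window=[12, 8, 21, 17] -> max=21
step 6: append 4 -> window=[8, 21, 17, 4] -> max=21
step 7: append 11 -> window=[21, 17, 4, 11] -> max=21
step 8: append 18 -> window=[17, 4, 11, 18] -> max=18
step 9: append 16 -> window=[4, 11, 18, 16] -> max=18
step 10: append 18 -> window=[11, 18, 16, 18] -> max=18
step 11: append 4 -> window=[18, 16, 18, 4] -> max=18
step 12: append 0 -> window=[16, 18, 4, 0] -> max=18
step 13: append 15 -> window=[18, 4, 0, 15] -> max=18
step 14: append 17 -> window=[4, 0, 15, 17] -> max=17
step 15: append 19 -> window=[0, 15, 17, 19] -> max=19
step 16: append 20 -> window=[15, 17, 19, 20] -> max=20
Recorded maximums: 21 21 21 21 18 18 18 18 18 18 17 19 20
Changes between consecutive maximums: 4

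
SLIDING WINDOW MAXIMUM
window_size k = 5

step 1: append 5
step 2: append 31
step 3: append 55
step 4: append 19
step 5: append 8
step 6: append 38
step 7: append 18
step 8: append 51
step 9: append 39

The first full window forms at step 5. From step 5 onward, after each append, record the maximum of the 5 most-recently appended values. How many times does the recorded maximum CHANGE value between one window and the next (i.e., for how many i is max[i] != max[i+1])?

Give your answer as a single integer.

Answer: 1

Derivation:
step 1: append 5 -> window=[5] (not full yet)
step 2: append 31 -> window=[5, 31] (not full yet)
step 3: append 55 -> window=[5, 31, 55] (not full yet)
step 4: append 19 -> window=[5, 31, 55, 19] (not full yet)
step 5: append 8 -> window=[5, 31, 55, 19, 8] -> max=55
step 6: append 38 -> window=[31, 55, 19, 8, 38] -> max=55
step 7: append 18 -> window=[55, 19, 8, 38, 18] -> max=55
step 8: append 51 -> window=[19, 8, 38, 18, 51] -> max=51
step 9: append 39 -> window=[8, 38, 18, 51, 39] -> max=51
Recorded maximums: 55 55 55 51 51
Changes between consecutive maximums: 1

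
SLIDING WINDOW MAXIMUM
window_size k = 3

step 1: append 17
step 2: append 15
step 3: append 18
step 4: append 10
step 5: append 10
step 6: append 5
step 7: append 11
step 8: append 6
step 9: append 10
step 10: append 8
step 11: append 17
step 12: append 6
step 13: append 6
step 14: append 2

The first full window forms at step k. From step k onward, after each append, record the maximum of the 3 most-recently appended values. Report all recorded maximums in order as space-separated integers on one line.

Answer: 18 18 18 10 11 11 11 10 17 17 17 6

Derivation:
step 1: append 17 -> window=[17] (not full yet)
step 2: append 15 -> window=[17, 15] (not full yet)
step 3: append 18 -> window=[17, 15, 18] -> max=18
step 4: append 10 -> window=[15, 18, 10] -> max=18
step 5: append 10 -> window=[18, 10, 10] -> max=18
step 6: append 5 -> window=[10, 10, 5] -> max=10
step 7: append 11 -> window=[10, 5, 11] -> max=11
step 8: append 6 -> window=[5, 11, 6] -> max=11
step 9: append 10 -> window=[11, 6, 10] -> max=11
step 10: append 8 -> window=[6, 10, 8] -> max=10
step 11: append 17 -> window=[10, 8, 17] -> max=17
step 12: append 6 -> window=[8, 17, 6] -> max=17
step 13: append 6 -> window=[17, 6, 6] -> max=17
step 14: append 2 -> window=[6, 6, 2] -> max=6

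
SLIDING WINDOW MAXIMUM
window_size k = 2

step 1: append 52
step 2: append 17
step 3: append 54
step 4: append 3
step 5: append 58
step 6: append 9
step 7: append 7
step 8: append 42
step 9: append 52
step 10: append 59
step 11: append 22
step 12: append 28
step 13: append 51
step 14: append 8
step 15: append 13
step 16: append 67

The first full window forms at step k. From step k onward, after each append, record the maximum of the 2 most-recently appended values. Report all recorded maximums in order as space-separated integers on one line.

Answer: 52 54 54 58 58 9 42 52 59 59 28 51 51 13 67

Derivation:
step 1: append 52 -> window=[52] (not full yet)
step 2: append 17 -> window=[52, 17] -> max=52
step 3: append 54 -> window=[17, 54] -> max=54
step 4: append 3 -> window=[54, 3] -> max=54
step 5: append 58 -> window=[3, 58] -> max=58
step 6: append 9 -> window=[58, 9] -> max=58
step 7: append 7 -> window=[9, 7] -> max=9
step 8: append 42 -> window=[7, 42] -> max=42
step 9: append 52 -> window=[42, 52] -> max=52
step 10: append 59 -> window=[52, 59] -> max=59
step 11: append 22 -> window=[59, 22] -> max=59
step 12: append 28 -> window=[22, 28] -> max=28
step 13: append 51 -> window=[28, 51] -> max=51
step 14: append 8 -> window=[51, 8] -> max=51
step 15: append 13 -> window=[8, 13] -> max=13
step 16: append 67 -> window=[13, 67] -> max=67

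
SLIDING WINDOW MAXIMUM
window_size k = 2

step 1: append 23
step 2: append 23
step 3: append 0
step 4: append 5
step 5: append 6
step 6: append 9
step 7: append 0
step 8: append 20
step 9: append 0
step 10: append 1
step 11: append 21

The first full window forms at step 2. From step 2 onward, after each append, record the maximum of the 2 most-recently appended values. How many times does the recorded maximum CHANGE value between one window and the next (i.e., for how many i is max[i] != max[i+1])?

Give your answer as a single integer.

step 1: append 23 -> window=[23] (not full yet)
step 2: append 23 -> window=[23, 23] -> max=23
step 3: append 0 -> window=[23, 0] -> max=23
step 4: append 5 -> window=[0, 5] -> max=5
step 5: append 6 -> window=[5, 6] -> max=6
step 6: append 9 -> window=[6, 9] -> max=9
step 7: append 0 -> window=[9, 0] -> max=9
step 8: append 20 -> window=[0, 20] -> max=20
step 9: append 0 -> window=[20, 0] -> max=20
step 10: append 1 -> window=[0, 1] -> max=1
step 11: append 21 -> window=[1, 21] -> max=21
Recorded maximums: 23 23 5 6 9 9 20 20 1 21
Changes between consecutive maximums: 6

Answer: 6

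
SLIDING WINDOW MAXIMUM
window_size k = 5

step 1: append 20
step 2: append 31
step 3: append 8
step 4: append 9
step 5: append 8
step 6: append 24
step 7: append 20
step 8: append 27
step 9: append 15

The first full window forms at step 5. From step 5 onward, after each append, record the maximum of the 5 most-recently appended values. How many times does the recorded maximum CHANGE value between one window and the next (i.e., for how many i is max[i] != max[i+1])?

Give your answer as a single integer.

step 1: append 20 -> window=[20] (not full yet)
step 2: append 31 -> window=[20, 31] (not full yet)
step 3: append 8 -> window=[20, 31, 8] (not full yet)
step 4: append 9 -> window=[20, 31, 8, 9] (not full yet)
step 5: append 8 -> window=[20, 31, 8, 9, 8] -> max=31
step 6: append 24 -> window=[31, 8, 9, 8, 24] -> max=31
step 7: append 20 -> window=[8, 9, 8, 24, 20] -> max=24
step 8: append 27 -> window=[9, 8, 24, 20, 27] -> max=27
step 9: append 15 -> window=[8, 24, 20, 27, 15] -> max=27
Recorded maximums: 31 31 24 27 27
Changes between consecutive maximums: 2

Answer: 2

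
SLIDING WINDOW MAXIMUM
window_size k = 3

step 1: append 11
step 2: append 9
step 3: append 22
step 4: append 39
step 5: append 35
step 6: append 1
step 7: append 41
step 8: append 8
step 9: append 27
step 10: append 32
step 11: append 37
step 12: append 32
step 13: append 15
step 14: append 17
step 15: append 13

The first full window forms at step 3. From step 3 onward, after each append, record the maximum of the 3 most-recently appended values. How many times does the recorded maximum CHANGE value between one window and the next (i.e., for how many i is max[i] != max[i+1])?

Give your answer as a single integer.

Answer: 6

Derivation:
step 1: append 11 -> window=[11] (not full yet)
step 2: append 9 -> window=[11, 9] (not full yet)
step 3: append 22 -> window=[11, 9, 22] -> max=22
step 4: append 39 -> window=[9, 22, 39] -> max=39
step 5: append 35 -> window=[22, 39, 35] -> max=39
step 6: append 1 -> window=[39, 35, 1] -> max=39
step 7: append 41 -> window=[35, 1, 41] -> max=41
step 8: append 8 -> window=[1, 41, 8] -> max=41
step 9: append 27 -> window=[41, 8, 27] -> max=41
step 10: append 32 -> window=[8, 27, 32] -> max=32
step 11: append 37 -> window=[27, 32, 37] -> max=37
step 12: append 32 -> window=[32, 37, 32] -> max=37
step 13: append 15 -> window=[37, 32, 15] -> max=37
step 14: append 17 -> window=[32, 15, 17] -> max=32
step 15: append 13 -> window=[15, 17, 13] -> max=17
Recorded maximums: 22 39 39 39 41 41 41 32 37 37 37 32 17
Changes between consecutive maximums: 6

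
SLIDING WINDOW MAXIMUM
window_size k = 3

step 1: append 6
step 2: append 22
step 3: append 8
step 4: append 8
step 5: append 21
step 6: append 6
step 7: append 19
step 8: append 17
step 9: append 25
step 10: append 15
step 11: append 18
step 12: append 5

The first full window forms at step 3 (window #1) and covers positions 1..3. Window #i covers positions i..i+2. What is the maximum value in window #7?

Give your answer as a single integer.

Answer: 25

Derivation:
step 1: append 6 -> window=[6] (not full yet)
step 2: append 22 -> window=[6, 22] (not full yet)
step 3: append 8 -> window=[6, 22, 8] -> max=22
step 4: append 8 -> window=[22, 8, 8] -> max=22
step 5: append 21 -> window=[8, 8, 21] -> max=21
step 6: append 6 -> window=[8, 21, 6] -> max=21
step 7: append 19 -> window=[21, 6, 19] -> max=21
step 8: append 17 -> window=[6, 19, 17] -> max=19
step 9: append 25 -> window=[19, 17, 25] -> max=25
Window #7 max = 25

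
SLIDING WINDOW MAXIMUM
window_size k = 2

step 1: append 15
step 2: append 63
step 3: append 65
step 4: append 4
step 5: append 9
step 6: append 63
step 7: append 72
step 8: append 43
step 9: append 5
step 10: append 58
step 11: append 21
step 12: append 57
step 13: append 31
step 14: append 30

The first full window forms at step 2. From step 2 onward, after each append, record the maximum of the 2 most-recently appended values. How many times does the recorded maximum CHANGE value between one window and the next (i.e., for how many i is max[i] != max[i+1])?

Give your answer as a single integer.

Answer: 8

Derivation:
step 1: append 15 -> window=[15] (not full yet)
step 2: append 63 -> window=[15, 63] -> max=63
step 3: append 65 -> window=[63, 65] -> max=65
step 4: append 4 -> window=[65, 4] -> max=65
step 5: append 9 -> window=[4, 9] -> max=9
step 6: append 63 -> window=[9, 63] -> max=63
step 7: append 72 -> window=[63, 72] -> max=72
step 8: append 43 -> window=[72, 43] -> max=72
step 9: append 5 -> window=[43, 5] -> max=43
step 10: append 58 -> window=[5, 58] -> max=58
step 11: append 21 -> window=[58, 21] -> max=58
step 12: append 57 -> window=[21, 57] -> max=57
step 13: append 31 -> window=[57, 31] -> max=57
step 14: append 30 -> window=[31, 30] -> max=31
Recorded maximums: 63 65 65 9 63 72 72 43 58 58 57 57 31
Changes between consecutive maximums: 8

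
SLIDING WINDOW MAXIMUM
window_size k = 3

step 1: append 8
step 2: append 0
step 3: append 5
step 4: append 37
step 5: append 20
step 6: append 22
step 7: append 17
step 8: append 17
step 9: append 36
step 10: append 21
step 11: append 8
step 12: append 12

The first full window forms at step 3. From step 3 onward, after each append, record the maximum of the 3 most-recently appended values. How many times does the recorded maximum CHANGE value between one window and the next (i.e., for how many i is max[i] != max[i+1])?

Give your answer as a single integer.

Answer: 4

Derivation:
step 1: append 8 -> window=[8] (not full yet)
step 2: append 0 -> window=[8, 0] (not full yet)
step 3: append 5 -> window=[8, 0, 5] -> max=8
step 4: append 37 -> window=[0, 5, 37] -> max=37
step 5: append 20 -> window=[5, 37, 20] -> max=37
step 6: append 22 -> window=[37, 20, 22] -> max=37
step 7: append 17 -> window=[20, 22, 17] -> max=22
step 8: append 17 -> window=[22, 17, 17] -> max=22
step 9: append 36 -> window=[17, 17, 36] -> max=36
step 10: append 21 -> window=[17, 36, 21] -> max=36
step 11: append 8 -> window=[36, 21, 8] -> max=36
step 12: append 12 -> window=[21, 8, 12] -> max=21
Recorded maximums: 8 37 37 37 22 22 36 36 36 21
Changes between consecutive maximums: 4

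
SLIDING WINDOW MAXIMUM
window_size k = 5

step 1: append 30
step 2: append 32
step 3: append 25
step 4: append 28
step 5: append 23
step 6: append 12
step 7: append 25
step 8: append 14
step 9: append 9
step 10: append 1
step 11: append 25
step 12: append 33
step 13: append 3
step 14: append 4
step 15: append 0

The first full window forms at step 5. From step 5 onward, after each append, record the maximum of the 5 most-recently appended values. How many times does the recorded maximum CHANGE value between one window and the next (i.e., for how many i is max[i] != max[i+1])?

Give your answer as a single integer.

step 1: append 30 -> window=[30] (not full yet)
step 2: append 32 -> window=[30, 32] (not full yet)
step 3: append 25 -> window=[30, 32, 25] (not full yet)
step 4: append 28 -> window=[30, 32, 25, 28] (not full yet)
step 5: append 23 -> window=[30, 32, 25, 28, 23] -> max=32
step 6: append 12 -> window=[32, 25, 28, 23, 12] -> max=32
step 7: append 25 -> window=[25, 28, 23, 12, 25] -> max=28
step 8: append 14 -> window=[28, 23, 12, 25, 14] -> max=28
step 9: append 9 -> window=[23, 12, 25, 14, 9] -> max=25
step 10: append 1 -> window=[12, 25, 14, 9, 1] -> max=25
step 11: append 25 -> window=[25, 14, 9, 1, 25] -> max=25
step 12: append 33 -> window=[14, 9, 1, 25, 33] -> max=33
step 13: append 3 -> window=[9, 1, 25, 33, 3] -> max=33
step 14: append 4 -> window=[1, 25, 33, 3, 4] -> max=33
step 15: append 0 -> window=[25, 33, 3, 4, 0] -> max=33
Recorded maximums: 32 32 28 28 25 25 25 33 33 33 33
Changes between consecutive maximums: 3

Answer: 3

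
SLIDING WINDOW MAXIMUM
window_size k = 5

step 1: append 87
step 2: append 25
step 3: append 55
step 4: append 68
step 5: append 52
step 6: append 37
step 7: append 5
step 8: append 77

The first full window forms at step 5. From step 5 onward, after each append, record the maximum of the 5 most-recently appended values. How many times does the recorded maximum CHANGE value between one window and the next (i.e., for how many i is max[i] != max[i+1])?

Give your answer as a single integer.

Answer: 2

Derivation:
step 1: append 87 -> window=[87] (not full yet)
step 2: append 25 -> window=[87, 25] (not full yet)
step 3: append 55 -> window=[87, 25, 55] (not full yet)
step 4: append 68 -> window=[87, 25, 55, 68] (not full yet)
step 5: append 52 -> window=[87, 25, 55, 68, 52] -> max=87
step 6: append 37 -> window=[25, 55, 68, 52, 37] -> max=68
step 7: append 5 -> window=[55, 68, 52, 37, 5] -> max=68
step 8: append 77 -> window=[68, 52, 37, 5, 77] -> max=77
Recorded maximums: 87 68 68 77
Changes between consecutive maximums: 2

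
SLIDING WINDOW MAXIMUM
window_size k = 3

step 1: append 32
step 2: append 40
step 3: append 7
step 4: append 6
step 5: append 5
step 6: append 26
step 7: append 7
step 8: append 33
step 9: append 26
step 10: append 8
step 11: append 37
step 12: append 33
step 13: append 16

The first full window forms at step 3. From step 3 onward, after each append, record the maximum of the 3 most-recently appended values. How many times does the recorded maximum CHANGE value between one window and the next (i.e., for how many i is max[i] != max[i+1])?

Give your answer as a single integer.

step 1: append 32 -> window=[32] (not full yet)
step 2: append 40 -> window=[32, 40] (not full yet)
step 3: append 7 -> window=[32, 40, 7] -> max=40
step 4: append 6 -> window=[40, 7, 6] -> max=40
step 5: append 5 -> window=[7, 6, 5] -> max=7
step 6: append 26 -> window=[6, 5, 26] -> max=26
step 7: append 7 -> window=[5, 26, 7] -> max=26
step 8: append 33 -> window=[26, 7, 33] -> max=33
step 9: append 26 -> window=[7, 33, 26] -> max=33
step 10: append 8 -> window=[33, 26, 8] -> max=33
step 11: append 37 -> window=[26, 8, 37] -> max=37
step 12: append 33 -> window=[8, 37, 33] -> max=37
step 13: append 16 -> window=[37, 33, 16] -> max=37
Recorded maximums: 40 40 7 26 26 33 33 33 37 37 37
Changes between consecutive maximums: 4

Answer: 4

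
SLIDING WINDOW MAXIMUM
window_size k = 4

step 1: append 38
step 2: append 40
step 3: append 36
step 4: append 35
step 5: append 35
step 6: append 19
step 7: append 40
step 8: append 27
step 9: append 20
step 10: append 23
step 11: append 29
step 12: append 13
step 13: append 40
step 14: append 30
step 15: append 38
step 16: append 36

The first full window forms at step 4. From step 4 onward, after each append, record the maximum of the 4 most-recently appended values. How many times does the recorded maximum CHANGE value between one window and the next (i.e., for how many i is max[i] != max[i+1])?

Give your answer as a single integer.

step 1: append 38 -> window=[38] (not full yet)
step 2: append 40 -> window=[38, 40] (not full yet)
step 3: append 36 -> window=[38, 40, 36] (not full yet)
step 4: append 35 -> window=[38, 40, 36, 35] -> max=40
step 5: append 35 -> window=[40, 36, 35, 35] -> max=40
step 6: append 19 -> window=[36, 35, 35, 19] -> max=36
step 7: append 40 -> window=[35, 35, 19, 40] -> max=40
step 8: append 27 -> window=[35, 19, 40, 27] -> max=40
step 9: append 20 -> window=[19, 40, 27, 20] -> max=40
step 10: append 23 -> window=[40, 27, 20, 23] -> max=40
step 11: append 29 -> window=[27, 20, 23, 29] -> max=29
step 12: append 13 -> window=[20, 23, 29, 13] -> max=29
step 13: append 40 -> window=[23, 29, 13, 40] -> max=40
step 14: append 30 -> window=[29, 13, 40, 30] -> max=40
step 15: append 38 -> window=[13, 40, 30, 38] -> max=40
step 16: append 36 -> window=[40, 30, 38, 36] -> max=40
Recorded maximums: 40 40 36 40 40 40 40 29 29 40 40 40 40
Changes between consecutive maximums: 4

Answer: 4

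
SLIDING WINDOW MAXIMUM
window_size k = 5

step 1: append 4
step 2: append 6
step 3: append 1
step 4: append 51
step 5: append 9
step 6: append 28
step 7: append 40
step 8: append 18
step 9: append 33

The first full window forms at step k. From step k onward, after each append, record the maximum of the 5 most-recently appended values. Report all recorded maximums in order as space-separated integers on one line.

step 1: append 4 -> window=[4] (not full yet)
step 2: append 6 -> window=[4, 6] (not full yet)
step 3: append 1 -> window=[4, 6, 1] (not full yet)
step 4: append 51 -> window=[4, 6, 1, 51] (not full yet)
step 5: append 9 -> window=[4, 6, 1, 51, 9] -> max=51
step 6: append 28 -> window=[6, 1, 51, 9, 28] -> max=51
step 7: append 40 -> window=[1, 51, 9, 28, 40] -> max=51
step 8: append 18 -> window=[51, 9, 28, 40, 18] -> max=51
step 9: append 33 -> window=[9, 28, 40, 18, 33] -> max=40

Answer: 51 51 51 51 40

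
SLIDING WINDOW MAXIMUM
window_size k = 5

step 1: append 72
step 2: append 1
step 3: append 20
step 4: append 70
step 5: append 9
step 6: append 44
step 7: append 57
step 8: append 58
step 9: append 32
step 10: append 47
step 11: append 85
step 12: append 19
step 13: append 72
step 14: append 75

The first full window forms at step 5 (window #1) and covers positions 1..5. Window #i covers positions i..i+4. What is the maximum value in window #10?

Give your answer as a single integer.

step 1: append 72 -> window=[72] (not full yet)
step 2: append 1 -> window=[72, 1] (not full yet)
step 3: append 20 -> window=[72, 1, 20] (not full yet)
step 4: append 70 -> window=[72, 1, 20, 70] (not full yet)
step 5: append 9 -> window=[72, 1, 20, 70, 9] -> max=72
step 6: append 44 -> window=[1, 20, 70, 9, 44] -> max=70
step 7: append 57 -> window=[20, 70, 9, 44, 57] -> max=70
step 8: append 58 -> window=[70, 9, 44, 57, 58] -> max=70
step 9: append 32 -> window=[9, 44, 57, 58, 32] -> max=58
step 10: append 47 -> window=[44, 57, 58, 32, 47] -> max=58
step 11: append 85 -> window=[57, 58, 32, 47, 85] -> max=85
step 12: append 19 -> window=[58, 32, 47, 85, 19] -> max=85
step 13: append 72 -> window=[32, 47, 85, 19, 72] -> max=85
step 14: append 75 -> window=[47, 85, 19, 72, 75] -> max=85
Window #10 max = 85

Answer: 85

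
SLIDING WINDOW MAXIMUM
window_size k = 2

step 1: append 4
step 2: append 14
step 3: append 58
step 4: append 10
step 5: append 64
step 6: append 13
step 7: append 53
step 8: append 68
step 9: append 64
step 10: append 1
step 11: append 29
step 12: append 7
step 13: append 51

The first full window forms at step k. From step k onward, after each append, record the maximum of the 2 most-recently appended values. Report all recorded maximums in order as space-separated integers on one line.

Answer: 14 58 58 64 64 53 68 68 64 29 29 51

Derivation:
step 1: append 4 -> window=[4] (not full yet)
step 2: append 14 -> window=[4, 14] -> max=14
step 3: append 58 -> window=[14, 58] -> max=58
step 4: append 10 -> window=[58, 10] -> max=58
step 5: append 64 -> window=[10, 64] -> max=64
step 6: append 13 -> window=[64, 13] -> max=64
step 7: append 53 -> window=[13, 53] -> max=53
step 8: append 68 -> window=[53, 68] -> max=68
step 9: append 64 -> window=[68, 64] -> max=68
step 10: append 1 -> window=[64, 1] -> max=64
step 11: append 29 -> window=[1, 29] -> max=29
step 12: append 7 -> window=[29, 7] -> max=29
step 13: append 51 -> window=[7, 51] -> max=51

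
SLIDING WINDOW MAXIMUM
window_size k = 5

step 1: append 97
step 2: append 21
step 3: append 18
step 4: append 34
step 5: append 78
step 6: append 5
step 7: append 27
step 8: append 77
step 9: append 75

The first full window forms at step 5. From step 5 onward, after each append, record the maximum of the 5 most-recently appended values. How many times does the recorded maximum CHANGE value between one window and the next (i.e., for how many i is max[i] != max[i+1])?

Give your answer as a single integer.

step 1: append 97 -> window=[97] (not full yet)
step 2: append 21 -> window=[97, 21] (not full yet)
step 3: append 18 -> window=[97, 21, 18] (not full yet)
step 4: append 34 -> window=[97, 21, 18, 34] (not full yet)
step 5: append 78 -> window=[97, 21, 18, 34, 78] -> max=97
step 6: append 5 -> window=[21, 18, 34, 78, 5] -> max=78
step 7: append 27 -> window=[18, 34, 78, 5, 27] -> max=78
step 8: append 77 -> window=[34, 78, 5, 27, 77] -> max=78
step 9: append 75 -> window=[78, 5, 27, 77, 75] -> max=78
Recorded maximums: 97 78 78 78 78
Changes between consecutive maximums: 1

Answer: 1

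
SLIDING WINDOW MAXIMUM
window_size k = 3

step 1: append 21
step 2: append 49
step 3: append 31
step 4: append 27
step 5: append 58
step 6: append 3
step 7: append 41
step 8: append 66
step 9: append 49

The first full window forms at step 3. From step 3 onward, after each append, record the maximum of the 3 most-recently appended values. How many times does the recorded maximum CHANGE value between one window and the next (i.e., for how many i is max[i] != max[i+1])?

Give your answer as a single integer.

step 1: append 21 -> window=[21] (not full yet)
step 2: append 49 -> window=[21, 49] (not full yet)
step 3: append 31 -> window=[21, 49, 31] -> max=49
step 4: append 27 -> window=[49, 31, 27] -> max=49
step 5: append 58 -> window=[31, 27, 58] -> max=58
step 6: append 3 -> window=[27, 58, 3] -> max=58
step 7: append 41 -> window=[58, 3, 41] -> max=58
step 8: append 66 -> window=[3, 41, 66] -> max=66
step 9: append 49 -> window=[41, 66, 49] -> max=66
Recorded maximums: 49 49 58 58 58 66 66
Changes between consecutive maximums: 2

Answer: 2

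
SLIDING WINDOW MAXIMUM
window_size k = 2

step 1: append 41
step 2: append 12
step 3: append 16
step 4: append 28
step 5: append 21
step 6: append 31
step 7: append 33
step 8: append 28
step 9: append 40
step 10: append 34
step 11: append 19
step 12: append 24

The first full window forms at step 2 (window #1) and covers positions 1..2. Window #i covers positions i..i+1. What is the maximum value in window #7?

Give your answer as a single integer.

step 1: append 41 -> window=[41] (not full yet)
step 2: append 12 -> window=[41, 12] -> max=41
step 3: append 16 -> window=[12, 16] -> max=16
step 4: append 28 -> window=[16, 28] -> max=28
step 5: append 21 -> window=[28, 21] -> max=28
step 6: append 31 -> window=[21, 31] -> max=31
step 7: append 33 -> window=[31, 33] -> max=33
step 8: append 28 -> window=[33, 28] -> max=33
Window #7 max = 33

Answer: 33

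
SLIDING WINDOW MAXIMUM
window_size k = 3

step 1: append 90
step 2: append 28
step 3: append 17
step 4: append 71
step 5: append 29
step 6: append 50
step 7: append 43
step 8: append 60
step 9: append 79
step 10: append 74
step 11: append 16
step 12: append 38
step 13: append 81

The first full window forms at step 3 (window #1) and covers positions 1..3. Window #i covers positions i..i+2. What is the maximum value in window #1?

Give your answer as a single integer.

Answer: 90

Derivation:
step 1: append 90 -> window=[90] (not full yet)
step 2: append 28 -> window=[90, 28] (not full yet)
step 3: append 17 -> window=[90, 28, 17] -> max=90
Window #1 max = 90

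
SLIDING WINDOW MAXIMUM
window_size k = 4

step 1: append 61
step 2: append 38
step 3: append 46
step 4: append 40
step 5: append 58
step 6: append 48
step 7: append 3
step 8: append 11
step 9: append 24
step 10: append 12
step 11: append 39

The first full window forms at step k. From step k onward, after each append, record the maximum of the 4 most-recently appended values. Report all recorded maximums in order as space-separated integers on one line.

step 1: append 61 -> window=[61] (not full yet)
step 2: append 38 -> window=[61, 38] (not full yet)
step 3: append 46 -> window=[61, 38, 46] (not full yet)
step 4: append 40 -> window=[61, 38, 46, 40] -> max=61
step 5: append 58 -> window=[38, 46, 40, 58] -> max=58
step 6: append 48 -> window=[46, 40, 58, 48] -> max=58
step 7: append 3 -> window=[40, 58, 48, 3] -> max=58
step 8: append 11 -> window=[58, 48, 3, 11] -> max=58
step 9: append 24 -> window=[48, 3, 11, 24] -> max=48
step 10: append 12 -> window=[3, 11, 24, 12] -> max=24
step 11: append 39 -> window=[11, 24, 12, 39] -> max=39

Answer: 61 58 58 58 58 48 24 39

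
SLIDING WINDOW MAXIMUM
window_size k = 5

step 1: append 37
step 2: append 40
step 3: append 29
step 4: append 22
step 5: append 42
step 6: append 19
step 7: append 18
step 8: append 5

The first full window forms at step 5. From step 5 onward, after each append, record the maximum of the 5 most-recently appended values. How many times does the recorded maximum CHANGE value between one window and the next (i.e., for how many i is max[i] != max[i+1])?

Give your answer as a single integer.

step 1: append 37 -> window=[37] (not full yet)
step 2: append 40 -> window=[37, 40] (not full yet)
step 3: append 29 -> window=[37, 40, 29] (not full yet)
step 4: append 22 -> window=[37, 40, 29, 22] (not full yet)
step 5: append 42 -> window=[37, 40, 29, 22, 42] -> max=42
step 6: append 19 -> window=[40, 29, 22, 42, 19] -> max=42
step 7: append 18 -> window=[29, 22, 42, 19, 18] -> max=42
step 8: append 5 -> window=[22, 42, 19, 18, 5] -> max=42
Recorded maximums: 42 42 42 42
Changes between consecutive maximums: 0

Answer: 0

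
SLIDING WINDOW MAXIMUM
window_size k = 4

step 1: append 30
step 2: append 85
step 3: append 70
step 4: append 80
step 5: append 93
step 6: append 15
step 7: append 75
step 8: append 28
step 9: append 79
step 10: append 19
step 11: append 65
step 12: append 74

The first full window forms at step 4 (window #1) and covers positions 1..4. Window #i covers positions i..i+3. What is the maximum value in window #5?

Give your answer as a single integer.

step 1: append 30 -> window=[30] (not full yet)
step 2: append 85 -> window=[30, 85] (not full yet)
step 3: append 70 -> window=[30, 85, 70] (not full yet)
step 4: append 80 -> window=[30, 85, 70, 80] -> max=85
step 5: append 93 -> window=[85, 70, 80, 93] -> max=93
step 6: append 15 -> window=[70, 80, 93, 15] -> max=93
step 7: append 75 -> window=[80, 93, 15, 75] -> max=93
step 8: append 28 -> window=[93, 15, 75, 28] -> max=93
Window #5 max = 93

Answer: 93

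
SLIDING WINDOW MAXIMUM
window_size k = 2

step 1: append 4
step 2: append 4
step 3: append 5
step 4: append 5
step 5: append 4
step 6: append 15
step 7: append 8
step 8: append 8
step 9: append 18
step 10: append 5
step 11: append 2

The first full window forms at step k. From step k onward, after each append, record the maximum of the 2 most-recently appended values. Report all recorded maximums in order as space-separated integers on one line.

step 1: append 4 -> window=[4] (not full yet)
step 2: append 4 -> window=[4, 4] -> max=4
step 3: append 5 -> window=[4, 5] -> max=5
step 4: append 5 -> window=[5, 5] -> max=5
step 5: append 4 -> window=[5, 4] -> max=5
step 6: append 15 -> window=[4, 15] -> max=15
step 7: append 8 -> window=[15, 8] -> max=15
step 8: append 8 -> window=[8, 8] -> max=8
step 9: append 18 -> window=[8, 18] -> max=18
step 10: append 5 -> window=[18, 5] -> max=18
step 11: append 2 -> window=[5, 2] -> max=5

Answer: 4 5 5 5 15 15 8 18 18 5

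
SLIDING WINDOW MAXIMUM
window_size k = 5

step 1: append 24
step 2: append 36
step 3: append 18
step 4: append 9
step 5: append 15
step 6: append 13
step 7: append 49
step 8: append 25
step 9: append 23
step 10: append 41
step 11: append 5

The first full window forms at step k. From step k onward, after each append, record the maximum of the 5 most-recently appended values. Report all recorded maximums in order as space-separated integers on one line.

step 1: append 24 -> window=[24] (not full yet)
step 2: append 36 -> window=[24, 36] (not full yet)
step 3: append 18 -> window=[24, 36, 18] (not full yet)
step 4: append 9 -> window=[24, 36, 18, 9] (not full yet)
step 5: append 15 -> window=[24, 36, 18, 9, 15] -> max=36
step 6: append 13 -> window=[36, 18, 9, 15, 13] -> max=36
step 7: append 49 -> window=[18, 9, 15, 13, 49] -> max=49
step 8: append 25 -> window=[9, 15, 13, 49, 25] -> max=49
step 9: append 23 -> window=[15, 13, 49, 25, 23] -> max=49
step 10: append 41 -> window=[13, 49, 25, 23, 41] -> max=49
step 11: append 5 -> window=[49, 25, 23, 41, 5] -> max=49

Answer: 36 36 49 49 49 49 49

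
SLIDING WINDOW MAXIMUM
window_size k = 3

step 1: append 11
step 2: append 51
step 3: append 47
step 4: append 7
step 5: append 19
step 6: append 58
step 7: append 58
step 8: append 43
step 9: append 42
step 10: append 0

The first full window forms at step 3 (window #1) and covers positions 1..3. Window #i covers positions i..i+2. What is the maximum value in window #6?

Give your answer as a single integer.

step 1: append 11 -> window=[11] (not full yet)
step 2: append 51 -> window=[11, 51] (not full yet)
step 3: append 47 -> window=[11, 51, 47] -> max=51
step 4: append 7 -> window=[51, 47, 7] -> max=51
step 5: append 19 -> window=[47, 7, 19] -> max=47
step 6: append 58 -> window=[7, 19, 58] -> max=58
step 7: append 58 -> window=[19, 58, 58] -> max=58
step 8: append 43 -> window=[58, 58, 43] -> max=58
Window #6 max = 58

Answer: 58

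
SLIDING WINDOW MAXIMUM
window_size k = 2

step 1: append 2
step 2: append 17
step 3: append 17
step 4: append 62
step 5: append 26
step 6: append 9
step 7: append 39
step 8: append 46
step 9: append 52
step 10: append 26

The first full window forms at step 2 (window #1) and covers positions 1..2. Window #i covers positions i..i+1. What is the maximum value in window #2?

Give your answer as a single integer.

Answer: 17

Derivation:
step 1: append 2 -> window=[2] (not full yet)
step 2: append 17 -> window=[2, 17] -> max=17
step 3: append 17 -> window=[17, 17] -> max=17
Window #2 max = 17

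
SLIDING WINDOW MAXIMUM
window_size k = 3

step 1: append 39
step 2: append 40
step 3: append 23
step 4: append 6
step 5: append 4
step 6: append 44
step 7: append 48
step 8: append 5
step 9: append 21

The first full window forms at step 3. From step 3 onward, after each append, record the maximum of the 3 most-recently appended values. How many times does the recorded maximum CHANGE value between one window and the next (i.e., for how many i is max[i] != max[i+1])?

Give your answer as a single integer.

Answer: 3

Derivation:
step 1: append 39 -> window=[39] (not full yet)
step 2: append 40 -> window=[39, 40] (not full yet)
step 3: append 23 -> window=[39, 40, 23] -> max=40
step 4: append 6 -> window=[40, 23, 6] -> max=40
step 5: append 4 -> window=[23, 6, 4] -> max=23
step 6: append 44 -> window=[6, 4, 44] -> max=44
step 7: append 48 -> window=[4, 44, 48] -> max=48
step 8: append 5 -> window=[44, 48, 5] -> max=48
step 9: append 21 -> window=[48, 5, 21] -> max=48
Recorded maximums: 40 40 23 44 48 48 48
Changes between consecutive maximums: 3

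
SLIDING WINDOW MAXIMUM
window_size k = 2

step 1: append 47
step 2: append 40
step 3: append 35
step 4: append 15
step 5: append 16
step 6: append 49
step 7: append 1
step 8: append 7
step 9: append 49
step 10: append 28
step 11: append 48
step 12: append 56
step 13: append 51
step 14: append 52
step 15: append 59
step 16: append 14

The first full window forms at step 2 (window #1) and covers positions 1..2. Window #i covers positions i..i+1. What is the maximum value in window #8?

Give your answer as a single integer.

Answer: 49

Derivation:
step 1: append 47 -> window=[47] (not full yet)
step 2: append 40 -> window=[47, 40] -> max=47
step 3: append 35 -> window=[40, 35] -> max=40
step 4: append 15 -> window=[35, 15] -> max=35
step 5: append 16 -> window=[15, 16] -> max=16
step 6: append 49 -> window=[16, 49] -> max=49
step 7: append 1 -> window=[49, 1] -> max=49
step 8: append 7 -> window=[1, 7] -> max=7
step 9: append 49 -> window=[7, 49] -> max=49
Window #8 max = 49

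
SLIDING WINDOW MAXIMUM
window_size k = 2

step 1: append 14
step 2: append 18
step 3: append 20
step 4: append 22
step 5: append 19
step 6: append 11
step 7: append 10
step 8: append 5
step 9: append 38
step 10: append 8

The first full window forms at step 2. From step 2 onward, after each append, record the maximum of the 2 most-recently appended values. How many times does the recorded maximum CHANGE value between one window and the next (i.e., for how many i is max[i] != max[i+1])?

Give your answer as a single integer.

Answer: 6

Derivation:
step 1: append 14 -> window=[14] (not full yet)
step 2: append 18 -> window=[14, 18] -> max=18
step 3: append 20 -> window=[18, 20] -> max=20
step 4: append 22 -> window=[20, 22] -> max=22
step 5: append 19 -> window=[22, 19] -> max=22
step 6: append 11 -> window=[19, 11] -> max=19
step 7: append 10 -> window=[11, 10] -> max=11
step 8: append 5 -> window=[10, 5] -> max=10
step 9: append 38 -> window=[5, 38] -> max=38
step 10: append 8 -> window=[38, 8] -> max=38
Recorded maximums: 18 20 22 22 19 11 10 38 38
Changes between consecutive maximums: 6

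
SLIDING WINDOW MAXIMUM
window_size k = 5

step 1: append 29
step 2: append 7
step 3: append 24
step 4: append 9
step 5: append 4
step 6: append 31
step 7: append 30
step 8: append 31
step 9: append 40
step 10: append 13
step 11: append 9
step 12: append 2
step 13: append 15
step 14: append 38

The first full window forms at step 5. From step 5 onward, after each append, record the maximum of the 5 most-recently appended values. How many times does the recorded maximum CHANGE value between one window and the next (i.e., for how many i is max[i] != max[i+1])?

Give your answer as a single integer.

step 1: append 29 -> window=[29] (not full yet)
step 2: append 7 -> window=[29, 7] (not full yet)
step 3: append 24 -> window=[29, 7, 24] (not full yet)
step 4: append 9 -> window=[29, 7, 24, 9] (not full yet)
step 5: append 4 -> window=[29, 7, 24, 9, 4] -> max=29
step 6: append 31 -> window=[7, 24, 9, 4, 31] -> max=31
step 7: append 30 -> window=[24, 9, 4, 31, 30] -> max=31
step 8: append 31 -> window=[9, 4, 31, 30, 31] -> max=31
step 9: append 40 -> window=[4, 31, 30, 31, 40] -> max=40
step 10: append 13 -> window=[31, 30, 31, 40, 13] -> max=40
step 11: append 9 -> window=[30, 31, 40, 13, 9] -> max=40
step 12: append 2 -> window=[31, 40, 13, 9, 2] -> max=40
step 13: append 15 -> window=[40, 13, 9, 2, 15] -> max=40
step 14: append 38 -> window=[13, 9, 2, 15, 38] -> max=38
Recorded maximums: 29 31 31 31 40 40 40 40 40 38
Changes between consecutive maximums: 3

Answer: 3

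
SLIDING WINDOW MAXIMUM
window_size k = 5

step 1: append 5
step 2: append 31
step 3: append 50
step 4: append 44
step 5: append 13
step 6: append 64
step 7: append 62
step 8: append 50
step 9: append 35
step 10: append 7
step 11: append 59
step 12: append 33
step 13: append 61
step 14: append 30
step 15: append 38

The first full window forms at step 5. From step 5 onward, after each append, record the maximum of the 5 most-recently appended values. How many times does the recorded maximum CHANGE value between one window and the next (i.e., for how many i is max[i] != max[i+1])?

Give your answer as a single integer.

step 1: append 5 -> window=[5] (not full yet)
step 2: append 31 -> window=[5, 31] (not full yet)
step 3: append 50 -> window=[5, 31, 50] (not full yet)
step 4: append 44 -> window=[5, 31, 50, 44] (not full yet)
step 5: append 13 -> window=[5, 31, 50, 44, 13] -> max=50
step 6: append 64 -> window=[31, 50, 44, 13, 64] -> max=64
step 7: append 62 -> window=[50, 44, 13, 64, 62] -> max=64
step 8: append 50 -> window=[44, 13, 64, 62, 50] -> max=64
step 9: append 35 -> window=[13, 64, 62, 50, 35] -> max=64
step 10: append 7 -> window=[64, 62, 50, 35, 7] -> max=64
step 11: append 59 -> window=[62, 50, 35, 7, 59] -> max=62
step 12: append 33 -> window=[50, 35, 7, 59, 33] -> max=59
step 13: append 61 -> window=[35, 7, 59, 33, 61] -> max=61
step 14: append 30 -> window=[7, 59, 33, 61, 30] -> max=61
step 15: append 38 -> window=[59, 33, 61, 30, 38] -> max=61
Recorded maximums: 50 64 64 64 64 64 62 59 61 61 61
Changes between consecutive maximums: 4

Answer: 4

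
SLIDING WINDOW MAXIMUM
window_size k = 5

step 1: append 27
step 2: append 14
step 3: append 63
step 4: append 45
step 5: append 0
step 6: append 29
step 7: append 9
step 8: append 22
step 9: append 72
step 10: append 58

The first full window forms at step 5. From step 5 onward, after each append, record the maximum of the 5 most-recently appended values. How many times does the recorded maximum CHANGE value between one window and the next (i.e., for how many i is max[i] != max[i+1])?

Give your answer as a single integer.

Answer: 2

Derivation:
step 1: append 27 -> window=[27] (not full yet)
step 2: append 14 -> window=[27, 14] (not full yet)
step 3: append 63 -> window=[27, 14, 63] (not full yet)
step 4: append 45 -> window=[27, 14, 63, 45] (not full yet)
step 5: append 0 -> window=[27, 14, 63, 45, 0] -> max=63
step 6: append 29 -> window=[14, 63, 45, 0, 29] -> max=63
step 7: append 9 -> window=[63, 45, 0, 29, 9] -> max=63
step 8: append 22 -> window=[45, 0, 29, 9, 22] -> max=45
step 9: append 72 -> window=[0, 29, 9, 22, 72] -> max=72
step 10: append 58 -> window=[29, 9, 22, 72, 58] -> max=72
Recorded maximums: 63 63 63 45 72 72
Changes between consecutive maximums: 2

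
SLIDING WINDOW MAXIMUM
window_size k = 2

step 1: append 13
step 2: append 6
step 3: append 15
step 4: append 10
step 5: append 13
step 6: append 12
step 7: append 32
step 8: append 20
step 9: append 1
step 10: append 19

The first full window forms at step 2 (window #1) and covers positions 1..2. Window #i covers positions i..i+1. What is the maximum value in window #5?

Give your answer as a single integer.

step 1: append 13 -> window=[13] (not full yet)
step 2: append 6 -> window=[13, 6] -> max=13
step 3: append 15 -> window=[6, 15] -> max=15
step 4: append 10 -> window=[15, 10] -> max=15
step 5: append 13 -> window=[10, 13] -> max=13
step 6: append 12 -> window=[13, 12] -> max=13
Window #5 max = 13

Answer: 13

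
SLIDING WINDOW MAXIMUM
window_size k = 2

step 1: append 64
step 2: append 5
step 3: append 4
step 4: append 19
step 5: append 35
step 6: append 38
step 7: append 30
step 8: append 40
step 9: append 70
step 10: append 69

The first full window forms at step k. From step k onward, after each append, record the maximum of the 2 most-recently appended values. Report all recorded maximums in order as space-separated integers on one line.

step 1: append 64 -> window=[64] (not full yet)
step 2: append 5 -> window=[64, 5] -> max=64
step 3: append 4 -> window=[5, 4] -> max=5
step 4: append 19 -> window=[4, 19] -> max=19
step 5: append 35 -> window=[19, 35] -> max=35
step 6: append 38 -> window=[35, 38] -> max=38
step 7: append 30 -> window=[38, 30] -> max=38
step 8: append 40 -> window=[30, 40] -> max=40
step 9: append 70 -> window=[40, 70] -> max=70
step 10: append 69 -> window=[70, 69] -> max=70

Answer: 64 5 19 35 38 38 40 70 70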